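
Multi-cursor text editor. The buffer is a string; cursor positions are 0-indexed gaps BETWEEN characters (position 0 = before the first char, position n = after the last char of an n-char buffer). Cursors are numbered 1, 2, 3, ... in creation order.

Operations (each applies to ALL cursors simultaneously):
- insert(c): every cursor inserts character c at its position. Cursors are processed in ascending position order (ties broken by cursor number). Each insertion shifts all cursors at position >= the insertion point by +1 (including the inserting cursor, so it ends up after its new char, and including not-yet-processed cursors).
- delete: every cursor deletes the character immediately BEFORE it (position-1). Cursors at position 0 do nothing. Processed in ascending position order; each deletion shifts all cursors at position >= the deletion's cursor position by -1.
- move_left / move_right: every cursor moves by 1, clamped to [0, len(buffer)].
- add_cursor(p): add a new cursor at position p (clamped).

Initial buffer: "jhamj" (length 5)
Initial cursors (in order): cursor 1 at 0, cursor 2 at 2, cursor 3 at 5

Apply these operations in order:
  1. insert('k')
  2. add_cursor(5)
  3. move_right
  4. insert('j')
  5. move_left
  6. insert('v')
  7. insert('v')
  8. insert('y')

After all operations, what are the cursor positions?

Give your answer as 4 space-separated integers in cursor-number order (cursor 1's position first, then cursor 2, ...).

Answer: 5 12 23 17

Derivation:
After op 1 (insert('k')): buffer="kjhkamjk" (len 8), cursors c1@1 c2@4 c3@8, authorship 1..2...3
After op 2 (add_cursor(5)): buffer="kjhkamjk" (len 8), cursors c1@1 c2@4 c4@5 c3@8, authorship 1..2...3
After op 3 (move_right): buffer="kjhkamjk" (len 8), cursors c1@2 c2@5 c4@6 c3@8, authorship 1..2...3
After op 4 (insert('j')): buffer="kjjhkajmjjkj" (len 12), cursors c1@3 c2@7 c4@9 c3@12, authorship 1.1.2.2.4.33
After op 5 (move_left): buffer="kjjhkajmjjkj" (len 12), cursors c1@2 c2@6 c4@8 c3@11, authorship 1.1.2.2.4.33
After op 6 (insert('v')): buffer="kjvjhkavjmvjjkvj" (len 16), cursors c1@3 c2@8 c4@11 c3@15, authorship 1.11.2.22.44.333
After op 7 (insert('v')): buffer="kjvvjhkavvjmvvjjkvvj" (len 20), cursors c1@4 c2@10 c4@14 c3@19, authorship 1.111.2.222.444.3333
After op 8 (insert('y')): buffer="kjvvyjhkavvyjmvvyjjkvvyj" (len 24), cursors c1@5 c2@12 c4@17 c3@23, authorship 1.1111.2.2222.4444.33333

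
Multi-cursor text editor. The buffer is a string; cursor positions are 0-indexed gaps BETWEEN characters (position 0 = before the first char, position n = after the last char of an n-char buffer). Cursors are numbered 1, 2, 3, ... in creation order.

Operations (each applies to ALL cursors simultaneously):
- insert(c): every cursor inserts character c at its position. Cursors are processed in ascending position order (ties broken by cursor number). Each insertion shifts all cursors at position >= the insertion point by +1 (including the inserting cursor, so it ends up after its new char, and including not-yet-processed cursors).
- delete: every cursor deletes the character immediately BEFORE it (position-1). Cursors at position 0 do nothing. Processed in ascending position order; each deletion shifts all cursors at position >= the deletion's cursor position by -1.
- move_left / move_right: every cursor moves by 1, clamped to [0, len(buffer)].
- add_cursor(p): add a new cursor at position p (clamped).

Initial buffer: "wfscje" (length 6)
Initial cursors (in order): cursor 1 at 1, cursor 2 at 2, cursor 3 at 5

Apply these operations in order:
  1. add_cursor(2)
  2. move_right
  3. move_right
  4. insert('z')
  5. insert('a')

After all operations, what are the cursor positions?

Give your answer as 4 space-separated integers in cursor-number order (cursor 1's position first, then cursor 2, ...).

After op 1 (add_cursor(2)): buffer="wfscje" (len 6), cursors c1@1 c2@2 c4@2 c3@5, authorship ......
After op 2 (move_right): buffer="wfscje" (len 6), cursors c1@2 c2@3 c4@3 c3@6, authorship ......
After op 3 (move_right): buffer="wfscje" (len 6), cursors c1@3 c2@4 c4@4 c3@6, authorship ......
After op 4 (insert('z')): buffer="wfszczzjez" (len 10), cursors c1@4 c2@7 c4@7 c3@10, authorship ...1.24..3
After op 5 (insert('a')): buffer="wfszaczzaajeza" (len 14), cursors c1@5 c2@10 c4@10 c3@14, authorship ...11.2424..33

Answer: 5 10 14 10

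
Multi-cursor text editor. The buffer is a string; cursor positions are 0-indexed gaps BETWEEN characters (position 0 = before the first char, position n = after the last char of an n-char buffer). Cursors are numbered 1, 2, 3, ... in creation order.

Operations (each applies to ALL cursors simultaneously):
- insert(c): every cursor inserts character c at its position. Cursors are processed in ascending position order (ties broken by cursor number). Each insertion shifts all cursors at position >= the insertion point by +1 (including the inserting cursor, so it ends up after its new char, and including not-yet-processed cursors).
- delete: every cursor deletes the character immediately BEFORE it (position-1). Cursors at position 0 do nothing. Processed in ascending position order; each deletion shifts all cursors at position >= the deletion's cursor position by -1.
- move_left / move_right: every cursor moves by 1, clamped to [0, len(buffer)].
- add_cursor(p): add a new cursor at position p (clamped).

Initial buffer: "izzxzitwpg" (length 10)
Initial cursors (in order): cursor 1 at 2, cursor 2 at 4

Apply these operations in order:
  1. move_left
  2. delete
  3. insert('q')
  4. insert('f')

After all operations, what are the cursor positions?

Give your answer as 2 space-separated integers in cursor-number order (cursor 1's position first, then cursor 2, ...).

After op 1 (move_left): buffer="izzxzitwpg" (len 10), cursors c1@1 c2@3, authorship ..........
After op 2 (delete): buffer="zxzitwpg" (len 8), cursors c1@0 c2@1, authorship ........
After op 3 (insert('q')): buffer="qzqxzitwpg" (len 10), cursors c1@1 c2@3, authorship 1.2.......
After op 4 (insert('f')): buffer="qfzqfxzitwpg" (len 12), cursors c1@2 c2@5, authorship 11.22.......

Answer: 2 5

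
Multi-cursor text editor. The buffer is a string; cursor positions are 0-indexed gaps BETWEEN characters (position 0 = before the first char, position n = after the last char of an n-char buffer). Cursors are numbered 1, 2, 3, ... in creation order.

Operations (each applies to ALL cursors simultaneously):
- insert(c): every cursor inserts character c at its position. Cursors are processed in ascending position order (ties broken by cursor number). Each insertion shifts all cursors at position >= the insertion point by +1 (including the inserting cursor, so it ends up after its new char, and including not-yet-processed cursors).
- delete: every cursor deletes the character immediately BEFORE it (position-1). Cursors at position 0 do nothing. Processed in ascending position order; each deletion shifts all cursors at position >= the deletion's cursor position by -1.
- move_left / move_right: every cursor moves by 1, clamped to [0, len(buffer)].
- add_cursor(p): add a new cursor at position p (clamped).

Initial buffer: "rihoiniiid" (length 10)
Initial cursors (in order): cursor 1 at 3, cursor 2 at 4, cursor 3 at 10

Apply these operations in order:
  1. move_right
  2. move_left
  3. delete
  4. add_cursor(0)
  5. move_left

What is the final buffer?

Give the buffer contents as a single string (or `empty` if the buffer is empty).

After op 1 (move_right): buffer="rihoiniiid" (len 10), cursors c1@4 c2@5 c3@10, authorship ..........
After op 2 (move_left): buffer="rihoiniiid" (len 10), cursors c1@3 c2@4 c3@9, authorship ..........
After op 3 (delete): buffer="riiniid" (len 7), cursors c1@2 c2@2 c3@6, authorship .......
After op 4 (add_cursor(0)): buffer="riiniid" (len 7), cursors c4@0 c1@2 c2@2 c3@6, authorship .......
After op 5 (move_left): buffer="riiniid" (len 7), cursors c4@0 c1@1 c2@1 c3@5, authorship .......

Answer: riiniid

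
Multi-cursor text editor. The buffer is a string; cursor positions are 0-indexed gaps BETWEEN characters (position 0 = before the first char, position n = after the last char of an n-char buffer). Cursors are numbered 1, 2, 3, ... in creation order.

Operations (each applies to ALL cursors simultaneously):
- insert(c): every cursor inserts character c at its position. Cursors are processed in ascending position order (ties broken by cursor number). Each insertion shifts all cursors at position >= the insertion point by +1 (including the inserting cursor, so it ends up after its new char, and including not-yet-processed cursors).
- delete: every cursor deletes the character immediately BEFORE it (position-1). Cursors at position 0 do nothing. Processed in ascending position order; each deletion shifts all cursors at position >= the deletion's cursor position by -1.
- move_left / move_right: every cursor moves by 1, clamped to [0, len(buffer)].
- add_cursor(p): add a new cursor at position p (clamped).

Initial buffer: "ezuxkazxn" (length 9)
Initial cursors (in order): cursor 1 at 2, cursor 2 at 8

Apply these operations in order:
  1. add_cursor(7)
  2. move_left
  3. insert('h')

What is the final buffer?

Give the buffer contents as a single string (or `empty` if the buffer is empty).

After op 1 (add_cursor(7)): buffer="ezuxkazxn" (len 9), cursors c1@2 c3@7 c2@8, authorship .........
After op 2 (move_left): buffer="ezuxkazxn" (len 9), cursors c1@1 c3@6 c2@7, authorship .........
After op 3 (insert('h')): buffer="ehzuxkahzhxn" (len 12), cursors c1@2 c3@8 c2@10, authorship .1.....3.2..

Answer: ehzuxkahzhxn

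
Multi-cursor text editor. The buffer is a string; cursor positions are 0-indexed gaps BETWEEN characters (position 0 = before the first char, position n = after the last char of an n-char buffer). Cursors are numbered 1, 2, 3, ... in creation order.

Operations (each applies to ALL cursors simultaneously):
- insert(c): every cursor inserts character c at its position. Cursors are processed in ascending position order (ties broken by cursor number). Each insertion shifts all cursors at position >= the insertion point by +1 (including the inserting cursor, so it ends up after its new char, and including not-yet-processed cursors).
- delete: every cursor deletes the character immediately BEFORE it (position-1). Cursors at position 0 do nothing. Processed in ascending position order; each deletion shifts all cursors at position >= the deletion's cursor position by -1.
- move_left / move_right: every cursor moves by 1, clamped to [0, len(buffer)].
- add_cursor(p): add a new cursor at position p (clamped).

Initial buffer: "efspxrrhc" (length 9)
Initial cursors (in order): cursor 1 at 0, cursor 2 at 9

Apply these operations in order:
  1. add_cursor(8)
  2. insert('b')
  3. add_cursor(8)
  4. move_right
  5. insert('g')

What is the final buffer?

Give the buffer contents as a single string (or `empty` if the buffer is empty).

After op 1 (add_cursor(8)): buffer="efspxrrhc" (len 9), cursors c1@0 c3@8 c2@9, authorship .........
After op 2 (insert('b')): buffer="befspxrrhbcb" (len 12), cursors c1@1 c3@10 c2@12, authorship 1........3.2
After op 3 (add_cursor(8)): buffer="befspxrrhbcb" (len 12), cursors c1@1 c4@8 c3@10 c2@12, authorship 1........3.2
After op 4 (move_right): buffer="befspxrrhbcb" (len 12), cursors c1@2 c4@9 c3@11 c2@12, authorship 1........3.2
After op 5 (insert('g')): buffer="begfspxrrhgbcgbg" (len 16), cursors c1@3 c4@11 c3@14 c2@16, authorship 1.1.......43.322

Answer: begfspxrrhgbcgbg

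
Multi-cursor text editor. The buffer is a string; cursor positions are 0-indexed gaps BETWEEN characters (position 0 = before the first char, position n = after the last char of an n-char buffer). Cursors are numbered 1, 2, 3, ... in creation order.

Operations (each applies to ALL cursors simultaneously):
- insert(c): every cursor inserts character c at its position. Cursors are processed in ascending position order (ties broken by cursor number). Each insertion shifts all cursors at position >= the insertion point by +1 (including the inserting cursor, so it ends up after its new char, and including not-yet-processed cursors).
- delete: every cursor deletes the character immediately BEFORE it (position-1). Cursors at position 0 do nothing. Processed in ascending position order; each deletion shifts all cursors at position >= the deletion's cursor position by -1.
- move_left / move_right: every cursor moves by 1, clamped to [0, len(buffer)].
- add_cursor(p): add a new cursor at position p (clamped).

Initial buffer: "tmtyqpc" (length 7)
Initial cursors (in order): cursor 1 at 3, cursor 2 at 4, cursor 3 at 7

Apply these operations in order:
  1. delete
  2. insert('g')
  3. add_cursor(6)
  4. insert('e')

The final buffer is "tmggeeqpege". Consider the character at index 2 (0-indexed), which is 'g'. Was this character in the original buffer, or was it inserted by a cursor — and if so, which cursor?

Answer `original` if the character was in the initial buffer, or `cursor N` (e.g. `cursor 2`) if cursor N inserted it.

Answer: cursor 1

Derivation:
After op 1 (delete): buffer="tmqp" (len 4), cursors c1@2 c2@2 c3@4, authorship ....
After op 2 (insert('g')): buffer="tmggqpg" (len 7), cursors c1@4 c2@4 c3@7, authorship ..12..3
After op 3 (add_cursor(6)): buffer="tmggqpg" (len 7), cursors c1@4 c2@4 c4@6 c3@7, authorship ..12..3
After op 4 (insert('e')): buffer="tmggeeqpege" (len 11), cursors c1@6 c2@6 c4@9 c3@11, authorship ..1212..433
Authorship (.=original, N=cursor N): . . 1 2 1 2 . . 4 3 3
Index 2: author = 1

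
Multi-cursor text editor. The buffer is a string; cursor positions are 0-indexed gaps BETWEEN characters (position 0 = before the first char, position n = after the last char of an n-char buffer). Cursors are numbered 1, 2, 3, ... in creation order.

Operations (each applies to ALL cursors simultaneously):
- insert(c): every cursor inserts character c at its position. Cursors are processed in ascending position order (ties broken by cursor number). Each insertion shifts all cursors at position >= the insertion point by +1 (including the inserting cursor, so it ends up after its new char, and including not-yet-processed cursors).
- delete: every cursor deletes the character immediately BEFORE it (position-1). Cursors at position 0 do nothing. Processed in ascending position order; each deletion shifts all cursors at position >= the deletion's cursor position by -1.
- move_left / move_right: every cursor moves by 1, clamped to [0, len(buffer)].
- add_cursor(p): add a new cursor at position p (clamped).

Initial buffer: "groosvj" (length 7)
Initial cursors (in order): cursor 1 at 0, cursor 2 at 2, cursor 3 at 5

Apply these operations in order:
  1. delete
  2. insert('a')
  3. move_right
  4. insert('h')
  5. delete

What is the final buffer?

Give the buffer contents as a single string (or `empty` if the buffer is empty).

After op 1 (delete): buffer="goovj" (len 5), cursors c1@0 c2@1 c3@3, authorship .....
After op 2 (insert('a')): buffer="agaooavj" (len 8), cursors c1@1 c2@3 c3@6, authorship 1.2..3..
After op 3 (move_right): buffer="agaooavj" (len 8), cursors c1@2 c2@4 c3@7, authorship 1.2..3..
After op 4 (insert('h')): buffer="aghaohoavhj" (len 11), cursors c1@3 c2@6 c3@10, authorship 1.12.2.3.3.
After op 5 (delete): buffer="agaooavj" (len 8), cursors c1@2 c2@4 c3@7, authorship 1.2..3..

Answer: agaooavj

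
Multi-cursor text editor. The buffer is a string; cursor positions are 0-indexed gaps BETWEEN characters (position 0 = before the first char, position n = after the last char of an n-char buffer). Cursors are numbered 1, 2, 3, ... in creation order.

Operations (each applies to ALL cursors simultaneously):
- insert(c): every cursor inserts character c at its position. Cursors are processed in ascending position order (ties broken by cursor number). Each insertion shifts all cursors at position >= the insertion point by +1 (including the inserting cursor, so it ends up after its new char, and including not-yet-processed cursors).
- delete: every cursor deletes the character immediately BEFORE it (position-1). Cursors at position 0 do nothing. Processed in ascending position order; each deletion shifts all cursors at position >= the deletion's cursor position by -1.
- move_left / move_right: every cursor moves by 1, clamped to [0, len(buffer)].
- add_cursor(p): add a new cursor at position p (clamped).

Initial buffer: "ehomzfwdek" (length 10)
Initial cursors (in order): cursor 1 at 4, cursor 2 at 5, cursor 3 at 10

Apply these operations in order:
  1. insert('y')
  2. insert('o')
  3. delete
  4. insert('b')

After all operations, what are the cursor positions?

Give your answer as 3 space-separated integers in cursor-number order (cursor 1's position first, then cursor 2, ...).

Answer: 6 9 16

Derivation:
After op 1 (insert('y')): buffer="ehomyzyfwdeky" (len 13), cursors c1@5 c2@7 c3@13, authorship ....1.2.....3
After op 2 (insert('o')): buffer="ehomyozyofwdekyo" (len 16), cursors c1@6 c2@9 c3@16, authorship ....11.22.....33
After op 3 (delete): buffer="ehomyzyfwdeky" (len 13), cursors c1@5 c2@7 c3@13, authorship ....1.2.....3
After op 4 (insert('b')): buffer="ehomybzybfwdekyb" (len 16), cursors c1@6 c2@9 c3@16, authorship ....11.22.....33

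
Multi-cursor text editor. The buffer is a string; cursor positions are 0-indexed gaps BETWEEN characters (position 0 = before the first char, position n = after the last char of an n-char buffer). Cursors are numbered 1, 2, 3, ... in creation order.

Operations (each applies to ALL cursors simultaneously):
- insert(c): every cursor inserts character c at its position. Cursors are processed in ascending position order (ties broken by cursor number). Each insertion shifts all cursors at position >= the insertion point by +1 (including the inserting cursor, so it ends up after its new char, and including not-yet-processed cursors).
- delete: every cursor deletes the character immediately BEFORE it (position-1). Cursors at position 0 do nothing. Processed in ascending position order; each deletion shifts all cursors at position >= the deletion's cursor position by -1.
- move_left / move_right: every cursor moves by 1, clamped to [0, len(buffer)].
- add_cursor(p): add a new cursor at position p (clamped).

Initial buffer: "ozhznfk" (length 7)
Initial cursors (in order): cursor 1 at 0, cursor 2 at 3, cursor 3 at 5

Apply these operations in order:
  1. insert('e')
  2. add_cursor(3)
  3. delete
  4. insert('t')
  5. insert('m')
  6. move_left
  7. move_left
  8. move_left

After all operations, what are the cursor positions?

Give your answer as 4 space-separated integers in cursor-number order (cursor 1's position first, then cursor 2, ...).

After op 1 (insert('e')): buffer="eozheznefk" (len 10), cursors c1@1 c2@5 c3@8, authorship 1...2..3..
After op 2 (add_cursor(3)): buffer="eozheznefk" (len 10), cursors c1@1 c4@3 c2@5 c3@8, authorship 1...2..3..
After op 3 (delete): buffer="ohznfk" (len 6), cursors c1@0 c4@1 c2@2 c3@4, authorship ......
After op 4 (insert('t')): buffer="tothtzntfk" (len 10), cursors c1@1 c4@3 c2@5 c3@8, authorship 1.4.2..3..
After op 5 (insert('m')): buffer="tmotmhtmzntmfk" (len 14), cursors c1@2 c4@5 c2@8 c3@12, authorship 11.44.22..33..
After op 6 (move_left): buffer="tmotmhtmzntmfk" (len 14), cursors c1@1 c4@4 c2@7 c3@11, authorship 11.44.22..33..
After op 7 (move_left): buffer="tmotmhtmzntmfk" (len 14), cursors c1@0 c4@3 c2@6 c3@10, authorship 11.44.22..33..
After op 8 (move_left): buffer="tmotmhtmzntmfk" (len 14), cursors c1@0 c4@2 c2@5 c3@9, authorship 11.44.22..33..

Answer: 0 5 9 2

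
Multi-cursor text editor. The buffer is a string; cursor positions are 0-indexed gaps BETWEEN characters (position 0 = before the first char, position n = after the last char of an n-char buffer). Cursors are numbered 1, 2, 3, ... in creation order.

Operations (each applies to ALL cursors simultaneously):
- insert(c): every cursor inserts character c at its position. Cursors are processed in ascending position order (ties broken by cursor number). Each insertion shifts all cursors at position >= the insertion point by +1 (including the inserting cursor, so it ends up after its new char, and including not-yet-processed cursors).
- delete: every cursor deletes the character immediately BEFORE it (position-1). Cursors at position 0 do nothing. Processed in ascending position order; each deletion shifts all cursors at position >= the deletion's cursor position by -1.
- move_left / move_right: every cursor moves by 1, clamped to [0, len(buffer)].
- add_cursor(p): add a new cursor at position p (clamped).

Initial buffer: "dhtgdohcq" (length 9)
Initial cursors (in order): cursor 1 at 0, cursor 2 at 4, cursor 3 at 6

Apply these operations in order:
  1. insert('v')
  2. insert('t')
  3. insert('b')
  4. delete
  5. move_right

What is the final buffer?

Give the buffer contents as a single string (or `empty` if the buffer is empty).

Answer: vtdhtgvtdovthcq

Derivation:
After op 1 (insert('v')): buffer="vdhtgvdovhcq" (len 12), cursors c1@1 c2@6 c3@9, authorship 1....2..3...
After op 2 (insert('t')): buffer="vtdhtgvtdovthcq" (len 15), cursors c1@2 c2@8 c3@12, authorship 11....22..33...
After op 3 (insert('b')): buffer="vtbdhtgvtbdovtbhcq" (len 18), cursors c1@3 c2@10 c3@15, authorship 111....222..333...
After op 4 (delete): buffer="vtdhtgvtdovthcq" (len 15), cursors c1@2 c2@8 c3@12, authorship 11....22..33...
After op 5 (move_right): buffer="vtdhtgvtdovthcq" (len 15), cursors c1@3 c2@9 c3@13, authorship 11....22..33...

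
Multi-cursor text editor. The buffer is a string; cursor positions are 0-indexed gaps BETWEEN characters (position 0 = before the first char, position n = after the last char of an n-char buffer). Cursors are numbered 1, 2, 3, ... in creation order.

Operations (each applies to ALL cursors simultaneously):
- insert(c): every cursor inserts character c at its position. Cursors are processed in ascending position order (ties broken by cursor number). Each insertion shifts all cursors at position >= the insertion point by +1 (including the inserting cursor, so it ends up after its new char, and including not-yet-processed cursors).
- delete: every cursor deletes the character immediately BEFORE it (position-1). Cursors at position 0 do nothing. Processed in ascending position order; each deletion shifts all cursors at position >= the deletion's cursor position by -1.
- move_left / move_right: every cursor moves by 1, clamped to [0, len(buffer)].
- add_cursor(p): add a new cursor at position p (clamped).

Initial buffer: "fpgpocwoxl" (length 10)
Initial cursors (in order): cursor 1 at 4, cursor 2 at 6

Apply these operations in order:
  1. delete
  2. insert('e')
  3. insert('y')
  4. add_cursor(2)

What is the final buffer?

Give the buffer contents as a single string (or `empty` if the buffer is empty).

Answer: fpgeyoeywoxl

Derivation:
After op 1 (delete): buffer="fpgowoxl" (len 8), cursors c1@3 c2@4, authorship ........
After op 2 (insert('e')): buffer="fpgeoewoxl" (len 10), cursors c1@4 c2@6, authorship ...1.2....
After op 3 (insert('y')): buffer="fpgeyoeywoxl" (len 12), cursors c1@5 c2@8, authorship ...11.22....
After op 4 (add_cursor(2)): buffer="fpgeyoeywoxl" (len 12), cursors c3@2 c1@5 c2@8, authorship ...11.22....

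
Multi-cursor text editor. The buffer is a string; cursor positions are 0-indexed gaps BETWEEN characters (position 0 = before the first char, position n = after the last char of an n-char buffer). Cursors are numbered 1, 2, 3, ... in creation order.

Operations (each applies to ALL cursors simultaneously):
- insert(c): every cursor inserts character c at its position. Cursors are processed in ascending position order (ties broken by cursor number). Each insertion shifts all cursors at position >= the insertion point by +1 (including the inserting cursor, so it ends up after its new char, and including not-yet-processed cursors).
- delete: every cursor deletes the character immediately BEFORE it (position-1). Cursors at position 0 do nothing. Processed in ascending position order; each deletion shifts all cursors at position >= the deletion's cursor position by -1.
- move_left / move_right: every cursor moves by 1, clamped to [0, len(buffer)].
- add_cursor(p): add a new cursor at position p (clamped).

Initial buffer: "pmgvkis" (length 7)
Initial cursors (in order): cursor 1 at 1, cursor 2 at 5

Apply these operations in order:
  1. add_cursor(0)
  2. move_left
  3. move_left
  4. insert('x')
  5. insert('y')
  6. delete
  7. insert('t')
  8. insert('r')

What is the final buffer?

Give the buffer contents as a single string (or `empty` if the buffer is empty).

After op 1 (add_cursor(0)): buffer="pmgvkis" (len 7), cursors c3@0 c1@1 c2@5, authorship .......
After op 2 (move_left): buffer="pmgvkis" (len 7), cursors c1@0 c3@0 c2@4, authorship .......
After op 3 (move_left): buffer="pmgvkis" (len 7), cursors c1@0 c3@0 c2@3, authorship .......
After op 4 (insert('x')): buffer="xxpmgxvkis" (len 10), cursors c1@2 c3@2 c2@6, authorship 13...2....
After op 5 (insert('y')): buffer="xxyypmgxyvkis" (len 13), cursors c1@4 c3@4 c2@9, authorship 1313...22....
After op 6 (delete): buffer="xxpmgxvkis" (len 10), cursors c1@2 c3@2 c2@6, authorship 13...2....
After op 7 (insert('t')): buffer="xxttpmgxtvkis" (len 13), cursors c1@4 c3@4 c2@9, authorship 1313...22....
After op 8 (insert('r')): buffer="xxttrrpmgxtrvkis" (len 16), cursors c1@6 c3@6 c2@12, authorship 131313...222....

Answer: xxttrrpmgxtrvkis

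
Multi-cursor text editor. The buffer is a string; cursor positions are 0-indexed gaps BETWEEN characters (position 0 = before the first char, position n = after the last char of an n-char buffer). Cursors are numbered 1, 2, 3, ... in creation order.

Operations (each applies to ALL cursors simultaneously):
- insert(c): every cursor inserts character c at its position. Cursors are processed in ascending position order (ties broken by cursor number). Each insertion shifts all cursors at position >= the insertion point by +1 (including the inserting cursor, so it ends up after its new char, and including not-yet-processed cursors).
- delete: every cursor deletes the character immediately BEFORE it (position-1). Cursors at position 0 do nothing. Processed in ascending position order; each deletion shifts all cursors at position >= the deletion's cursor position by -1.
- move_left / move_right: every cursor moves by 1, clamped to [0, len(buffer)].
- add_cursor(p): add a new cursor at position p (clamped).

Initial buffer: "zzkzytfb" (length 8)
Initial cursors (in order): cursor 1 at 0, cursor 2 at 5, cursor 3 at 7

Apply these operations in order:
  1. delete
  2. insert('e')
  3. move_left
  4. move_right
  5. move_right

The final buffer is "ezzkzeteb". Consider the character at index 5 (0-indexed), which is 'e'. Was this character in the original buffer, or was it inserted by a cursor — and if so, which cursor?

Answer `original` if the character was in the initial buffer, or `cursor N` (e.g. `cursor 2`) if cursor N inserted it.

Answer: cursor 2

Derivation:
After op 1 (delete): buffer="zzkztb" (len 6), cursors c1@0 c2@4 c3@5, authorship ......
After op 2 (insert('e')): buffer="ezzkzeteb" (len 9), cursors c1@1 c2@6 c3@8, authorship 1....2.3.
After op 3 (move_left): buffer="ezzkzeteb" (len 9), cursors c1@0 c2@5 c3@7, authorship 1....2.3.
After op 4 (move_right): buffer="ezzkzeteb" (len 9), cursors c1@1 c2@6 c3@8, authorship 1....2.3.
After op 5 (move_right): buffer="ezzkzeteb" (len 9), cursors c1@2 c2@7 c3@9, authorship 1....2.3.
Authorship (.=original, N=cursor N): 1 . . . . 2 . 3 .
Index 5: author = 2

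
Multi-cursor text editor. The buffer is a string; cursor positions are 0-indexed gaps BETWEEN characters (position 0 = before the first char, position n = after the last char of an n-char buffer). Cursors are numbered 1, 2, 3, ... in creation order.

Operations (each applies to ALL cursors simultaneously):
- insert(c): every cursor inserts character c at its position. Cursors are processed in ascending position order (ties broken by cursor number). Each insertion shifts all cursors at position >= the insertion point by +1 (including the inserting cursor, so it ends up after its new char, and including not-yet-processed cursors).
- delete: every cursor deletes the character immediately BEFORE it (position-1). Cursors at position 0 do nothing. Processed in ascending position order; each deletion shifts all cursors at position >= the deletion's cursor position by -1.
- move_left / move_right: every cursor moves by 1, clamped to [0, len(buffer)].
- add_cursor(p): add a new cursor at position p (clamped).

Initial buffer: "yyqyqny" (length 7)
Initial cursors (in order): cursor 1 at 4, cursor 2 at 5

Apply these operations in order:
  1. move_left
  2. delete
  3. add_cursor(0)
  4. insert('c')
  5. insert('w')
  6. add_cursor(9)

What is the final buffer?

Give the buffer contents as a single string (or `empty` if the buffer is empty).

After op 1 (move_left): buffer="yyqyqny" (len 7), cursors c1@3 c2@4, authorship .......
After op 2 (delete): buffer="yyqny" (len 5), cursors c1@2 c2@2, authorship .....
After op 3 (add_cursor(0)): buffer="yyqny" (len 5), cursors c3@0 c1@2 c2@2, authorship .....
After op 4 (insert('c')): buffer="cyyccqny" (len 8), cursors c3@1 c1@5 c2@5, authorship 3..12...
After op 5 (insert('w')): buffer="cwyyccwwqny" (len 11), cursors c3@2 c1@8 c2@8, authorship 33..1212...
After op 6 (add_cursor(9)): buffer="cwyyccwwqny" (len 11), cursors c3@2 c1@8 c2@8 c4@9, authorship 33..1212...

Answer: cwyyccwwqny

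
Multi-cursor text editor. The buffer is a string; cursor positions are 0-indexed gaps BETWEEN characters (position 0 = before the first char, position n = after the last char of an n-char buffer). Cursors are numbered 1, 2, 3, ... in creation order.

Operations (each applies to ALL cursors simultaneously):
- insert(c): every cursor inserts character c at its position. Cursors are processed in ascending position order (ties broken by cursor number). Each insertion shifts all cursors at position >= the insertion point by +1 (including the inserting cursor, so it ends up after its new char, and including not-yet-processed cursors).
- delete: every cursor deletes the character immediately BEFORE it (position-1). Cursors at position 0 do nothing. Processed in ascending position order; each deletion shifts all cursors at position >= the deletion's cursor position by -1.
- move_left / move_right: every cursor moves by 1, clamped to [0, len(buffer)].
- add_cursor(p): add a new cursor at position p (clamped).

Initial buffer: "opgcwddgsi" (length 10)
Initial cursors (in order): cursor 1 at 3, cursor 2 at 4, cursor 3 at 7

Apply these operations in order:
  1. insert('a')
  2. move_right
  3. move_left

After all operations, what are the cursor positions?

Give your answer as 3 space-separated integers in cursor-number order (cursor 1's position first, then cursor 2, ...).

After op 1 (insert('a')): buffer="opgacawddagsi" (len 13), cursors c1@4 c2@6 c3@10, authorship ...1.2...3...
After op 2 (move_right): buffer="opgacawddagsi" (len 13), cursors c1@5 c2@7 c3@11, authorship ...1.2...3...
After op 3 (move_left): buffer="opgacawddagsi" (len 13), cursors c1@4 c2@6 c3@10, authorship ...1.2...3...

Answer: 4 6 10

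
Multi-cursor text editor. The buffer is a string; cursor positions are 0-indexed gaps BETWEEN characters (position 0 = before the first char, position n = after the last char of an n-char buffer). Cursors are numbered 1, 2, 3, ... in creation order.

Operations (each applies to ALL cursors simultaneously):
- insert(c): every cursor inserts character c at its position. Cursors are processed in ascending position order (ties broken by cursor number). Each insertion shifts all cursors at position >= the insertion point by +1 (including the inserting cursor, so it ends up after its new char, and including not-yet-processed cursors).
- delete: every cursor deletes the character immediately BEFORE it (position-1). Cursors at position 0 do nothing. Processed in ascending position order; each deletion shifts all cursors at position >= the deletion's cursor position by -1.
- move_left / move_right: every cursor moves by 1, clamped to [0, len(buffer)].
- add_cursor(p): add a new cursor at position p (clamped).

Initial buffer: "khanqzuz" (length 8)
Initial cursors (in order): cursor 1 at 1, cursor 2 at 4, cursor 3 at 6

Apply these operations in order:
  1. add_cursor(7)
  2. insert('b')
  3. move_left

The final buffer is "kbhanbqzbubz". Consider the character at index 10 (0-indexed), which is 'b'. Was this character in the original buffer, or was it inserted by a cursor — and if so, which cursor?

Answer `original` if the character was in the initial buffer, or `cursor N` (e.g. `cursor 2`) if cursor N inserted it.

Answer: cursor 4

Derivation:
After op 1 (add_cursor(7)): buffer="khanqzuz" (len 8), cursors c1@1 c2@4 c3@6 c4@7, authorship ........
After op 2 (insert('b')): buffer="kbhanbqzbubz" (len 12), cursors c1@2 c2@6 c3@9 c4@11, authorship .1...2..3.4.
After op 3 (move_left): buffer="kbhanbqzbubz" (len 12), cursors c1@1 c2@5 c3@8 c4@10, authorship .1...2..3.4.
Authorship (.=original, N=cursor N): . 1 . . . 2 . . 3 . 4 .
Index 10: author = 4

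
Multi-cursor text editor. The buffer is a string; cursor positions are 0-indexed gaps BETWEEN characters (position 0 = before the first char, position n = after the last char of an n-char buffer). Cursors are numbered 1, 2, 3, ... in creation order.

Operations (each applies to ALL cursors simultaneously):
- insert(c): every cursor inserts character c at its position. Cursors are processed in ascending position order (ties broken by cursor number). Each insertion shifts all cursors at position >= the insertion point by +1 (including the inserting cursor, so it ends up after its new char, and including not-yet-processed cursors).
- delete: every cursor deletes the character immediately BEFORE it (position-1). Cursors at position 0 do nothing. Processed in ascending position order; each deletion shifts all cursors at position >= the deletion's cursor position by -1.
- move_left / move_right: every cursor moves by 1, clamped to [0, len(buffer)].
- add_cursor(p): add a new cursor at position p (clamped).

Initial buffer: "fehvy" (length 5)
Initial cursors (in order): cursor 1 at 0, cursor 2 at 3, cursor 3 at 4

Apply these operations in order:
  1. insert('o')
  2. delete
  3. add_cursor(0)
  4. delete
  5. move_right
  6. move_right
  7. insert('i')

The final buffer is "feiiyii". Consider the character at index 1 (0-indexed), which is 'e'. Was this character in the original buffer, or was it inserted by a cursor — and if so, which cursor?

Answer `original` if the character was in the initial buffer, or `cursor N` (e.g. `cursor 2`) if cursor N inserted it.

Answer: original

Derivation:
After op 1 (insert('o')): buffer="ofehovoy" (len 8), cursors c1@1 c2@5 c3@7, authorship 1...2.3.
After op 2 (delete): buffer="fehvy" (len 5), cursors c1@0 c2@3 c3@4, authorship .....
After op 3 (add_cursor(0)): buffer="fehvy" (len 5), cursors c1@0 c4@0 c2@3 c3@4, authorship .....
After op 4 (delete): buffer="fey" (len 3), cursors c1@0 c4@0 c2@2 c3@2, authorship ...
After op 5 (move_right): buffer="fey" (len 3), cursors c1@1 c4@1 c2@3 c3@3, authorship ...
After op 6 (move_right): buffer="fey" (len 3), cursors c1@2 c4@2 c2@3 c3@3, authorship ...
After op 7 (insert('i')): buffer="feiiyii" (len 7), cursors c1@4 c4@4 c2@7 c3@7, authorship ..14.23
Authorship (.=original, N=cursor N): . . 1 4 . 2 3
Index 1: author = original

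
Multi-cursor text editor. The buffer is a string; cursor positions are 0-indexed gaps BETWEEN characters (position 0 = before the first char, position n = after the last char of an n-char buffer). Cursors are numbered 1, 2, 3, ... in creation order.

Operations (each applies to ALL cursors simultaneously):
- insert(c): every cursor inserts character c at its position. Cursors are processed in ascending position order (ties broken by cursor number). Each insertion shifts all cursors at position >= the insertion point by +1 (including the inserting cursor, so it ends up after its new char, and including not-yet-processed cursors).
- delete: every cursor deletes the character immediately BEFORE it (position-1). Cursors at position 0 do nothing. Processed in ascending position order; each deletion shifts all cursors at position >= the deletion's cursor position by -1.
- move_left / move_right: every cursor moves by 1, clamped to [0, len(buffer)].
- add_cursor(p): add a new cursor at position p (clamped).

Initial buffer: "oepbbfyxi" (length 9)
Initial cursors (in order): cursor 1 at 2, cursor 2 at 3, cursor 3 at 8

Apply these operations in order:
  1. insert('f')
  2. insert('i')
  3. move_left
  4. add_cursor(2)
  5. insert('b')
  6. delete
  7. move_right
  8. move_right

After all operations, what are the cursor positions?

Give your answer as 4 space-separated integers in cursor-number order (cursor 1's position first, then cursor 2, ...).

Answer: 5 8 15 4

Derivation:
After op 1 (insert('f')): buffer="oefpfbbfyxfi" (len 12), cursors c1@3 c2@5 c3@11, authorship ..1.2.....3.
After op 2 (insert('i')): buffer="oefipfibbfyxfii" (len 15), cursors c1@4 c2@7 c3@14, authorship ..11.22.....33.
After op 3 (move_left): buffer="oefipfibbfyxfii" (len 15), cursors c1@3 c2@6 c3@13, authorship ..11.22.....33.
After op 4 (add_cursor(2)): buffer="oefipfibbfyxfii" (len 15), cursors c4@2 c1@3 c2@6 c3@13, authorship ..11.22.....33.
After op 5 (insert('b')): buffer="oebfbipfbibbfyxfbii" (len 19), cursors c4@3 c1@5 c2@9 c3@17, authorship ..4111.222.....333.
After op 6 (delete): buffer="oefipfibbfyxfii" (len 15), cursors c4@2 c1@3 c2@6 c3@13, authorship ..11.22.....33.
After op 7 (move_right): buffer="oefipfibbfyxfii" (len 15), cursors c4@3 c1@4 c2@7 c3@14, authorship ..11.22.....33.
After op 8 (move_right): buffer="oefipfibbfyxfii" (len 15), cursors c4@4 c1@5 c2@8 c3@15, authorship ..11.22.....33.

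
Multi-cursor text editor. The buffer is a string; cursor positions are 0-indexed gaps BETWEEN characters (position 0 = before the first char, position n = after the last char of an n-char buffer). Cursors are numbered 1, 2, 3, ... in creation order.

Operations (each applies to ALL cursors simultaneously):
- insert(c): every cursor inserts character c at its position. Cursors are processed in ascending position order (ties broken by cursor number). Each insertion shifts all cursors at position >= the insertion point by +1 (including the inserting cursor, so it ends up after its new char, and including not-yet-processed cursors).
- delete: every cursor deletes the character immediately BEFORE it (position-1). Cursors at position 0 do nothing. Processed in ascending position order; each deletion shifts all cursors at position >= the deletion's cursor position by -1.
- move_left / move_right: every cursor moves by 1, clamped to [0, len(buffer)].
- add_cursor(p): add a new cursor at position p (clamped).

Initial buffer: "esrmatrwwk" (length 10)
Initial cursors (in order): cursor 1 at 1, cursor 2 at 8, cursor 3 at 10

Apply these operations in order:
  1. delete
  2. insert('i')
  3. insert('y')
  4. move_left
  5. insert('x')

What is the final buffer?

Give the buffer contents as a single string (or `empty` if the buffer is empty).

After op 1 (delete): buffer="srmatrw" (len 7), cursors c1@0 c2@6 c3@7, authorship .......
After op 2 (insert('i')): buffer="isrmatriwi" (len 10), cursors c1@1 c2@8 c3@10, authorship 1......2.3
After op 3 (insert('y')): buffer="iysrmatriywiy" (len 13), cursors c1@2 c2@10 c3@13, authorship 11......22.33
After op 4 (move_left): buffer="iysrmatriywiy" (len 13), cursors c1@1 c2@9 c3@12, authorship 11......22.33
After op 5 (insert('x')): buffer="ixysrmatrixywixy" (len 16), cursors c1@2 c2@11 c3@15, authorship 111......222.333

Answer: ixysrmatrixywixy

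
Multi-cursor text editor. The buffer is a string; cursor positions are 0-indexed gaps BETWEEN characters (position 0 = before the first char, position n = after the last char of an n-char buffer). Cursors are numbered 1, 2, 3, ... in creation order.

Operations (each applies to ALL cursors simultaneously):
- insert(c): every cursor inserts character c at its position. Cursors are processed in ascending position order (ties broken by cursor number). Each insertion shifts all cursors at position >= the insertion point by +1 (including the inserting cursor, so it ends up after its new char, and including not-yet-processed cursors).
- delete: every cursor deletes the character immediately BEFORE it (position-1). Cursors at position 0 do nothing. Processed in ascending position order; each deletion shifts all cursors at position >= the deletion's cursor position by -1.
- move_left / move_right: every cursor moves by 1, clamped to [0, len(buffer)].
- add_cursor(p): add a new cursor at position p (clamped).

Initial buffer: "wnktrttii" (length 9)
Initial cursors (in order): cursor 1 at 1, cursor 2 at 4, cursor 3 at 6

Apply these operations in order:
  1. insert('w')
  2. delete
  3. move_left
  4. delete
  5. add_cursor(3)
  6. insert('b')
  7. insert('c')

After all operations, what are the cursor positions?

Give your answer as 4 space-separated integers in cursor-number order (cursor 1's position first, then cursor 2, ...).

Answer: 2 6 11 11

Derivation:
After op 1 (insert('w')): buffer="wwnktwrtwtii" (len 12), cursors c1@2 c2@6 c3@9, authorship .1...2..3...
After op 2 (delete): buffer="wnktrttii" (len 9), cursors c1@1 c2@4 c3@6, authorship .........
After op 3 (move_left): buffer="wnktrttii" (len 9), cursors c1@0 c2@3 c3@5, authorship .........
After op 4 (delete): buffer="wntttii" (len 7), cursors c1@0 c2@2 c3@3, authorship .......
After op 5 (add_cursor(3)): buffer="wntttii" (len 7), cursors c1@0 c2@2 c3@3 c4@3, authorship .......
After op 6 (insert('b')): buffer="bwnbtbbttii" (len 11), cursors c1@1 c2@4 c3@7 c4@7, authorship 1..2.34....
After op 7 (insert('c')): buffer="bcwnbctbbccttii" (len 15), cursors c1@2 c2@6 c3@11 c4@11, authorship 11..22.3434....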